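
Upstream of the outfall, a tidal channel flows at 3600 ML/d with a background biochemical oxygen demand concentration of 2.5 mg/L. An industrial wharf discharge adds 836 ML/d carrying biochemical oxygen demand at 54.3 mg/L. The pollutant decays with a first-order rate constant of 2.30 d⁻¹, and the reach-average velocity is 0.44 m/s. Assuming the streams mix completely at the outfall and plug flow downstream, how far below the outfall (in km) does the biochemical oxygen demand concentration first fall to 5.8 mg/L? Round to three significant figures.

Flow-weighted average: C = (3600·2.500 + 836.0·54.30) / 4436 = 54390/4436 = 12.26 mg/L.
Set 12.26·exp(−k·t) = 5.8 → t = ln(12.26/5.8)/k = 28120 s = 7.812 h.
Distance = v·t = 0.44·28120 = 12370 m = 12.37 km.

12.4 km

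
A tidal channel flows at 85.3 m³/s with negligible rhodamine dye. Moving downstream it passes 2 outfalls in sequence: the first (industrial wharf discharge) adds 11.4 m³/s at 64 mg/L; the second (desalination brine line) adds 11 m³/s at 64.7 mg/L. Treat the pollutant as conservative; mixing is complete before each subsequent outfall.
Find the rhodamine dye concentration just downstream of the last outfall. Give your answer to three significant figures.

Below outfall 1: Q → 96.70 m³/s, C = (85.30·0 + 11.40·64.00)/96.70 = 7.545 mg/L.
Below outfall 2: Q → 107.7 m³/s, C = (96.70·7.545 + 11.00·64.70)/107.7 = 13.38 mg/L.

13.4 mg/L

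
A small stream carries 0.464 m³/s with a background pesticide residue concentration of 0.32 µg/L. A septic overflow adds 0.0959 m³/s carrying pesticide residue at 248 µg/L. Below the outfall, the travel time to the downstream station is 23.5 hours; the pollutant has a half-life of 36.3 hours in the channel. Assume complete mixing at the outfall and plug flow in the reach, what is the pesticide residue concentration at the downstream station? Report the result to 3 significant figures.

Mass balance: C = (0.4640·0.3200 + 0.09590·248.0) / 0.5599 = 23.93/0.5599 = 42.74 µg/L.
Half-life 36.3 h → k = ln 2 / 36.3 = 0.01909 h⁻¹ = 0.4583 d⁻¹.
Applying C = C₀e^(−kt): 42.74 × 0.6384 = 27.29 µg/L.

27.3 µg/L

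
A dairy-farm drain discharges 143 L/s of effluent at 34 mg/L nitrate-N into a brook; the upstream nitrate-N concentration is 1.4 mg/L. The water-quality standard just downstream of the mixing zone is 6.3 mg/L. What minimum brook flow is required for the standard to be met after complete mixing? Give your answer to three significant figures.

Set C_mix = 6.3: (Q·1.400 + 143.0·34.00) / (Q + 143.0) = 6.3
→ Q = 143.0·(34.00 − 6.3)/(6.3 − 1.400) = 808.4 L/s.

808 L/s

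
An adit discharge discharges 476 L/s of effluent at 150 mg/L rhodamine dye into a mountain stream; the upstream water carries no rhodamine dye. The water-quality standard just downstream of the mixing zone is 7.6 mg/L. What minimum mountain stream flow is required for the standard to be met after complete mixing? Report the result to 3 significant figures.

Set C_mix = 7.6: (Q·0 + 476.0·150.0) / (Q + 476.0) = 7.6
→ Q = 476.0·(150.0 − 7.6)/(7.6 − 0) = 8919 L/s.

8920 L/s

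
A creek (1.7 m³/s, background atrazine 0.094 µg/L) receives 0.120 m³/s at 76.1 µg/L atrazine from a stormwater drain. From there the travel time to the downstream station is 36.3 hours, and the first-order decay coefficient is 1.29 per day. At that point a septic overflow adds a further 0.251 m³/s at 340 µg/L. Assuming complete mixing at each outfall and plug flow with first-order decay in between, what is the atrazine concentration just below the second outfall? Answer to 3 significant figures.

41.8 µg/L

Mass balance: C = (1.700·0.09400 + 0.1200·76.10) / 1.820 = 9.292/1.820 = 5.105 µg/L; combined flow 1.820 m³/s.
First-order decay: C = 5.105·exp(−k·t) = 5.105·0.1421 = 0.7255 µg/L.
At the second outfall, C = (1.820·0.7255 + 0.2510·340.0) / (1.820 + 0.2510) = 41.84 µg/L.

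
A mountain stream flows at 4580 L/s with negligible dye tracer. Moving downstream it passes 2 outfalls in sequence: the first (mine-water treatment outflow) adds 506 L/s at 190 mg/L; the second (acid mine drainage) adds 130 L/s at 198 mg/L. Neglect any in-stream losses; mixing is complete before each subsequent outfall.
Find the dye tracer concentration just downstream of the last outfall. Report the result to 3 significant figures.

Outfall 1: combined Q = 5086 L/s; C = (4580·0 + 506.0·190.0)/5086 = 18.90 mg/L.
Outfall 2: combined Q = 5216 L/s; C = (5086·18.90 + 130.0·198.0)/5216 = 23.37 mg/L.

23.4 mg/L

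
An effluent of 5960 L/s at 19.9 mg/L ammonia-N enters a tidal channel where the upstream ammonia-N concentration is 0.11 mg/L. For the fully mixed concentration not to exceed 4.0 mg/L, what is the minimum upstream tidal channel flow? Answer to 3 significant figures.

24400 L/s

Set C_mix = 4.0: (Q·0.1100 + 5960·19.90) / (Q + 5960) = 4.0
→ Q = 5960·(19.90 − 4.0)/(4.0 − 0.1100) = 24360 L/s.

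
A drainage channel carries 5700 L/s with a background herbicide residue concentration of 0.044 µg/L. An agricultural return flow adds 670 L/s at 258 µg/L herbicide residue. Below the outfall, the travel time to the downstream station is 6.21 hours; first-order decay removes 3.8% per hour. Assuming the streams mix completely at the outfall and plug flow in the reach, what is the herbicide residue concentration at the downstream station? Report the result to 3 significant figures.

21.4 µg/L

Conservation of mass: C = (5700·0.04400 + 670.0·258.0) / 6370 = 173100/6370 = 27.18 µg/L.
3.8%/h lost → k = −ln(1 − 0.038) = 0.03874 h⁻¹.
First-order decay: C = 27.18·exp(−k·t) = 27.18·0.7862 = 21.36 µg/L.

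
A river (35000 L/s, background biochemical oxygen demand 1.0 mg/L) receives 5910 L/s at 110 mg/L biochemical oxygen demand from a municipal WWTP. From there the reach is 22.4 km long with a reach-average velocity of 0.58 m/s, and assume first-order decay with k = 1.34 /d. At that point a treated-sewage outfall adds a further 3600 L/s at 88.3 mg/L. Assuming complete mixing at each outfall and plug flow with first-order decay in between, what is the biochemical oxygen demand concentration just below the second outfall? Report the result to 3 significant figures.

15.6 mg/L

Mixed concentration C = ΣQC/ΣQ = (35000·1.000 + 5910·110.0) / 40910 = 685100/40910 = 16.75 mg/L; combined flow 40910 L/s.
Travel time t = 22.4·1000 / 0.58 = 38620 s = 10.73 h.
After decay, C = 16.75 × e^(−kt) = 16.75 × 0.5494 = 9.200 mg/L.
At the second outfall, C = (40910·9.200 + 3600·88.30) / (40910 + 3600) = 15.60 mg/L.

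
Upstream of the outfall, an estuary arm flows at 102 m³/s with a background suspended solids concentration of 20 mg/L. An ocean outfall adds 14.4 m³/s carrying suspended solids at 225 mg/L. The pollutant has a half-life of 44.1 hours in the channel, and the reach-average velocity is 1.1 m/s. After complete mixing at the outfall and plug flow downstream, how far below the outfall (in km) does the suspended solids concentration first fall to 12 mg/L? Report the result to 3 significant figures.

335 km

Mass balance: C = (102.0·20.00 + 14.40·225.0) / 116.4 = 5280/116.4 = 45.36 mg/L.
Half-life 44.1 h → k = ln 2 / 44.1 = 0.01572 h⁻¹ = 0.3772 d⁻¹.
Set 45.36·exp(−k·t) = 12 → t = ln(45.36/12)/k = 304600 s = 84.60 h.
Distance = v·t = 1.1·304600 = 335000 m = 335.0 km.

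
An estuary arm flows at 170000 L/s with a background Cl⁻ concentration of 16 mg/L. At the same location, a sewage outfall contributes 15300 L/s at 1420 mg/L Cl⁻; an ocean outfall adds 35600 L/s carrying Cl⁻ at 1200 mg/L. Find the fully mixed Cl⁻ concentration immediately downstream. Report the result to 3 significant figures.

304 mg/L

Mixed concentration C = ΣQC/ΣQ = (170000·16.00 + 15300·1420 + 35600·1200) / 220900 = 67170000/220900 = 304.1 mg/L.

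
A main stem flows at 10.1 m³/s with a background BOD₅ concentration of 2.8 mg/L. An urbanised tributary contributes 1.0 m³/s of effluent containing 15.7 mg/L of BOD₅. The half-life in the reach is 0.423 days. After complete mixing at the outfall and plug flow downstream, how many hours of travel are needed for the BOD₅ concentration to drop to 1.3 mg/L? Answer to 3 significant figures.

16.3 h

Flow-weighted average: C = (10.10·2.800 + 1.000·15.70) / 11.10 = 43.98/11.10 = 3.962 mg/L.
Half-life 0.423 d → k = ln 2 / 0.423 = 1.639 d⁻¹.
3.962·exp(−k·t) = 1.3 → t = ln(3.962/1.3)/k = 58760 s = 16.32 h.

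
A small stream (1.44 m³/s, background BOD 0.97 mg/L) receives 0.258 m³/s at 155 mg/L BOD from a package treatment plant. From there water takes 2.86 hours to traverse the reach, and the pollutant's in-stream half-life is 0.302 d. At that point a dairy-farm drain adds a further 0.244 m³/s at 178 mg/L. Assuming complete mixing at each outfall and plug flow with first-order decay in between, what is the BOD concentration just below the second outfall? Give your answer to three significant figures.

38.6 mg/L

Mixed concentration C = ΣQC/ΣQ = (1.440·0.9700 + 0.2580·155.0) / 1.698 = 41.39/1.698 = 24.37 mg/L; combined flow 1.698 m³/s.
Half-life 0.302 d → k = ln 2 / 0.302 = 2.295 d⁻¹.
Applying C = C₀e^(−kt): 24.37 × 0.7607 = 18.54 mg/L.
Second outfall: C = (1.698·18.54 + 0.2440·178.0)/1.942 = 38.58 mg/L.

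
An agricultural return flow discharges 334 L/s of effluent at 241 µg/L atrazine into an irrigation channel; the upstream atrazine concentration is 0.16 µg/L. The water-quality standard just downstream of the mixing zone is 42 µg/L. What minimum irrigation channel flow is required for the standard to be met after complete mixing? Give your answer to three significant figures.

Set C_mix = 42: (Q·0.1600 + 334.0·241.0) / (Q + 334.0) = 42
→ Q = 334.0·(241.0 − 42)/(42 − 0.1600) = 1589 L/s.

1590 L/s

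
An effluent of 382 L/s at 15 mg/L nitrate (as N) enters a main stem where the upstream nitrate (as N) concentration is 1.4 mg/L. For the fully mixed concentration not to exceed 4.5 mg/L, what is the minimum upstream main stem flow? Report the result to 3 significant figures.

1290 L/s

Set C_mix = 4.5: (Q·1.400 + 382.0·15.00) / (Q + 382.0) = 4.5
→ Q = 382.0·(15.00 − 4.5)/(4.5 − 1.400) = 1294 L/s.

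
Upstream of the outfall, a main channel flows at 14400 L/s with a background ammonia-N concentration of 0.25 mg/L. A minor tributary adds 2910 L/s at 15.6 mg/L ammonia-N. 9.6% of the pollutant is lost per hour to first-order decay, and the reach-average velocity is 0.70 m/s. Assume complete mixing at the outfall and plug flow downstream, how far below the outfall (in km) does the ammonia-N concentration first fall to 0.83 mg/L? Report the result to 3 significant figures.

30.6 km

After mixing, C = (14400·0.2500 + 2910·15.60) / 17310 = 49000/17310 = 2.831 mg/L.
9.6%/h lost → k = −ln(1 − 0.096) = 0.1009 h⁻¹.
Set 2.831·exp(−k·t) = 0.83 → t = ln(2.831/0.83)/k = 43760 s = 12.16 h.
Distance = v·t = 0.70·43760 = 30630 m = 30.63 km.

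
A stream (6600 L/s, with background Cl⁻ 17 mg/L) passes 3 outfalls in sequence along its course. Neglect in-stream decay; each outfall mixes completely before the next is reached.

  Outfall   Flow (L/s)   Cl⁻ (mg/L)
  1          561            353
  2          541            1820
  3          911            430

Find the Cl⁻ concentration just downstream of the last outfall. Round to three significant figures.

Below outfall 1: Q → 7161 L/s, C = (6600·17.00 + 561.0·353.0)/7161 = 43.32 mg/L.
Below outfall 2: Q → 7702 L/s, C = (7161·43.32 + 541.0·1820)/7702 = 168.1 mg/L.
Below outfall 3: Q → 8613 L/s, C = (7702·168.1 + 911.0·430.0)/8613 = 195.8 mg/L.

196 mg/L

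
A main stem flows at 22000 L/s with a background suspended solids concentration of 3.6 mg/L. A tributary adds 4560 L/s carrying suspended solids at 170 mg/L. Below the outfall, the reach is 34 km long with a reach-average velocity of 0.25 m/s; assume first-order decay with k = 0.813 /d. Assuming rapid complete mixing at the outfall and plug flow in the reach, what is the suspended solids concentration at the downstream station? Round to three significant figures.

Mass balance: C = (22000·3.600 + 4560·170.0) / 26560 = 854400/26560 = 32.17 mg/L.
Travel time t = 34·1000 / 0.25 = 136000 s = 37.78 h.
Decay over the reach: 32.17·exp(−kt) = 32.17·0.2781 = 8.947 mg/L.

8.95 mg/L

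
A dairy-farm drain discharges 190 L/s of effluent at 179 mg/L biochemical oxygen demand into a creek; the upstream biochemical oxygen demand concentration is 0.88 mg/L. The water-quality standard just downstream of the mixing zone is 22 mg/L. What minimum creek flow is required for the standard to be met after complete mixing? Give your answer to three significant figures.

Set C_mix = 22: (Q·0.8800 + 190.0·179.0) / (Q + 190.0) = 22
→ Q = 190.0·(179.0 − 22)/(22 − 0.8800) = 1412 L/s.

1410 L/s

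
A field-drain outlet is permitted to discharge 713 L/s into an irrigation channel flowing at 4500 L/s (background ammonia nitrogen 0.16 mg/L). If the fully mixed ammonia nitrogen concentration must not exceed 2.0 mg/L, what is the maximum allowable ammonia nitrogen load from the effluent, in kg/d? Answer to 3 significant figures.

Mass balance at the limit: 4500·0.1600 + 713.0·Cₑ = 5213·2.0 → Cₑ = 13.61 mg/L.
713.0 L/s = 0.7130 m³/s. Load = 0.7130 m³/s × 13.61 g/m³ × 86 400 s/d = 838.6 kg/d.

839 kg/d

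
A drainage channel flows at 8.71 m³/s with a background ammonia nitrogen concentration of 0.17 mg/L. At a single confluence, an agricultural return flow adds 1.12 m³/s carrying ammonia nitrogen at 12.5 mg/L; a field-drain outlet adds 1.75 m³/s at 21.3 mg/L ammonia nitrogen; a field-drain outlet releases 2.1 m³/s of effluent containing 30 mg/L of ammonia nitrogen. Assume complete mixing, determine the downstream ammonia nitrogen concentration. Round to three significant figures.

Conservation of mass: C = (8.710·0.1700 + 1.120·12.50 + 1.750·21.30 + 2.100·30.00) / 13.68 = 115.8/13.68 = 8.462 mg/L.

8.46 mg/L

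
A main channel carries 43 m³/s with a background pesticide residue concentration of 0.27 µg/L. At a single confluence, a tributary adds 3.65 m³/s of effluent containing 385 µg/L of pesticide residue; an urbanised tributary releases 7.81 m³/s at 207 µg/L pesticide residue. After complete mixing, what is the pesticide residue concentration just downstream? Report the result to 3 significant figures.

Mass balance: C = (43.00·0.2700 + 3.650·385.0 + 7.810·207.0) / 54.46 = 3034/54.46 = 55.70 µg/L.

55.7 µg/L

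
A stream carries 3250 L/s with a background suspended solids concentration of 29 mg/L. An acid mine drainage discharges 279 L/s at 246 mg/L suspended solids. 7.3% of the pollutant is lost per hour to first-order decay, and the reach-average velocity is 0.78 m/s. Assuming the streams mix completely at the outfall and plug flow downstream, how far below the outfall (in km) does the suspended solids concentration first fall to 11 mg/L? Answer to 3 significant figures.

53.1 km

Mixed concentration C = ΣQC/ΣQ = (3250·29.00 + 279.0·246.0) / 3529 = 162900/3529 = 46.16 mg/L.
7.3%/h lost → k = −ln(1 − 0.073) = 0.07580 h⁻¹.
Set 46.16·exp(−k·t) = 11 → t = ln(46.16/11)/k = 68110 s = 18.92 h.
Distance = v·t = 0.78·68110 = 53130 m = 53.13 km.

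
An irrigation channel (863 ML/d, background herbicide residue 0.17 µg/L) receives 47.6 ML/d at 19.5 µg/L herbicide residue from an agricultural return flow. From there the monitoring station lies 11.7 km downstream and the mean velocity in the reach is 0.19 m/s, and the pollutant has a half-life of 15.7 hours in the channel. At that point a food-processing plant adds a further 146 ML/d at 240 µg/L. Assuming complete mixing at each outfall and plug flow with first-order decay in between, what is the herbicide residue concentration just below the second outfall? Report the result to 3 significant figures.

33.6 µg/L

Mass balance: C = (863.0·0.1700 + 47.60·19.50) / 910.6 = 1075/910.6 = 1.180 µg/L; combined flow 910.6 ML/d.
Travel time t = 11.7·1000 / 0.19 = 61580 s = 17.11 h.
Half-life 15.7 h → k = ln 2 / 15.7 = 0.04415 h⁻¹ = 1.060 d⁻¹.
Decay over the reach: 1.180·exp(−kt) = 1.180·0.4699 = 0.5547 µg/L.
Second outfall: C = (910.6·0.5547 + 146.0·240.0)/1057 = 33.64 µg/L.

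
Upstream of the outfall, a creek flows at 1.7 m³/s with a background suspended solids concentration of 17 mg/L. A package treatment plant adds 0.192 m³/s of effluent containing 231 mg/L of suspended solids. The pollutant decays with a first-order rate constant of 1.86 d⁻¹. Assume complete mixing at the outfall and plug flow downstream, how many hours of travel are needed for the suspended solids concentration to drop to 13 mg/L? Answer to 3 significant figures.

After mixing, C = (1.700·17.00 + 0.1920·231.0) / 1.892 = 73.25/1.892 = 38.72 mg/L.
38.72·exp(−k·t) = 13 → t = ln(38.72/13)/k = 50690 s = 14.08 h.

14.1 h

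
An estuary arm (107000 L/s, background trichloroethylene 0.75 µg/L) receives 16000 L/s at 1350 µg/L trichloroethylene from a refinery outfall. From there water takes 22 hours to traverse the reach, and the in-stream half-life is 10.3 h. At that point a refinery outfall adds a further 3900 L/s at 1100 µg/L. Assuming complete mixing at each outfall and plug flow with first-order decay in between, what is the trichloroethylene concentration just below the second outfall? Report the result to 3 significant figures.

Flow-weighted average: C = (107000·0.7500 + 16000·1350) / 123000 = 21680000/123000 = 176.3 µg/L; combined flow 123000 L/s.
Half-life 10.3 h → k = ln 2 / 10.3 = 0.06730 h⁻¹ = 1.615 d⁻¹.
Decay over the reach: 176.3·exp(−kt) = 176.3·0.2275 = 40.10 µg/L.
At the second outfall, C = (123000·40.10 + 3900·1100) / (123000 + 3900) = 72.68 µg/L.

72.7 µg/L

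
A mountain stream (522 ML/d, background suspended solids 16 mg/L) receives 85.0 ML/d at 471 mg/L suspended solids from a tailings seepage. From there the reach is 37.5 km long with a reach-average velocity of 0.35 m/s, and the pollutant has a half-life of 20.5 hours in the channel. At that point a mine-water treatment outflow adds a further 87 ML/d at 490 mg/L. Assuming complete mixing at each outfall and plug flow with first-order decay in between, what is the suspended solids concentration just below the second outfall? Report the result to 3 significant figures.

After mixing, C = (522.0·16.00 + 85.00·471.0) / 607.0 = 48390/607.0 = 79.71 mg/L; combined flow 607.0 ML/d.
Travel time t = 37.5·1000 / 0.35 = 107100 s = 29.76 h.
Half-life 20.5 h → k = ln 2 / 20.5 = 0.03381 h⁻¹ = 0.8115 d⁻¹.
Decay over the reach: 79.71·exp(−kt) = 79.71·0.3656 = 29.14 mg/L.
Second outfall: C = (607.0·29.14 + 87.00·490.0)/694.0 = 86.91 mg/L.

86.9 mg/L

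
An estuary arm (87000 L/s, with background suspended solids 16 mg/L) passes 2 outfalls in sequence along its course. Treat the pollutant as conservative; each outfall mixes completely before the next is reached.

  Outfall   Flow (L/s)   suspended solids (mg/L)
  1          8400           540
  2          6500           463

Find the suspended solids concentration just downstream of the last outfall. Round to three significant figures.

Below outfall 1: Q → 95400 L/s, C = (87000·16.00 + 8400·540.0)/95400 = 62.14 mg/L.
Below outfall 2: Q → 101900 L/s, C = (95400·62.14 + 6500·463.0)/101900 = 87.71 mg/L.

87.7 mg/L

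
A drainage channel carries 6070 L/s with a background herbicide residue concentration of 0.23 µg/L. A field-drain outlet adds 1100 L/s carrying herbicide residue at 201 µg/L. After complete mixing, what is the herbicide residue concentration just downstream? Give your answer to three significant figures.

Conservation of mass: C = (6070·0.2300 + 1100·201.0) / 7170 = 222500/7170 = 31.03 µg/L.

31.0 µg/L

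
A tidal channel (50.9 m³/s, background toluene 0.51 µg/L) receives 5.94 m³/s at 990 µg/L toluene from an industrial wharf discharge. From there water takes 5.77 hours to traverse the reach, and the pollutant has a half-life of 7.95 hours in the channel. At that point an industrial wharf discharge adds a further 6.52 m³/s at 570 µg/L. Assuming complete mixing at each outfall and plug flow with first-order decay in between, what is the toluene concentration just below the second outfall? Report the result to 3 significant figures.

115 µg/L

Conservation of mass: C = (50.90·0.5100 + 5.940·990.0) / 56.84 = 5907/56.84 = 103.9 µg/L; combined flow 56.84 m³/s.
Half-life 7.95 h → k = ln 2 / 7.95 = 0.08719 h⁻¹ = 2.093 d⁻¹.
Applying C = C₀e^(−kt): 103.9 × 0.6047 = 62.83 µg/L.
At the second outfall, C = (56.84·62.83 + 6.520·570.0) / (56.84 + 6.520) = 115.0 µg/L.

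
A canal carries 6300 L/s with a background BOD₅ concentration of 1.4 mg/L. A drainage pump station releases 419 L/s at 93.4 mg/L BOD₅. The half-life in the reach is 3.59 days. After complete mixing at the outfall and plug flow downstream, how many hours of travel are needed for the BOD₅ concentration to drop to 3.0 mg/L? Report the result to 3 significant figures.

Mass balance: C = (6300·1.400 + 419.0·93.40) / 6719 = 47950/6719 = 7.137 mg/L.
Half-life 3.59 d → k = ln 2 / 3.59 = 0.1931 d⁻¹.
7.137·exp(−k·t) = 3.0 → t = ln(7.137/3.0)/k = 387800 s = 107.7 h.

108 h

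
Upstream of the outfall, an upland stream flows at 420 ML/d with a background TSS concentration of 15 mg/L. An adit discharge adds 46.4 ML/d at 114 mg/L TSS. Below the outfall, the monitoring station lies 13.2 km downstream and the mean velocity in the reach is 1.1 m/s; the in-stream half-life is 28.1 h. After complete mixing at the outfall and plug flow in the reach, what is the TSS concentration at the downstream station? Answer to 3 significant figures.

22.9 mg/L

Mass balance: C = (420.0·15.00 + 46.40·114.0) / 466.4 = 11590/466.4 = 24.85 mg/L.
Travel time t = 13.2·1000 / 1.1 = 12000 s = 3.333 h.
Half-life 28.1 h → k = ln 2 / 28.1 = 0.02467 h⁻¹ = 0.5920 d⁻¹.
After decay, C = 24.85 × e^(−kt) = 24.85 × 0.9211 = 22.89 mg/L.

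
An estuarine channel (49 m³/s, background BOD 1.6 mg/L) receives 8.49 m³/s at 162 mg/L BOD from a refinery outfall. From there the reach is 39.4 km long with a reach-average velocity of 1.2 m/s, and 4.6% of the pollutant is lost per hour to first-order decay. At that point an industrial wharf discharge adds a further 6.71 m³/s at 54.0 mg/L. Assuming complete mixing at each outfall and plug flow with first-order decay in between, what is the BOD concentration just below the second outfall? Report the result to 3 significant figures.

20.4 mg/L

Flow-weighted average: C = (49.00·1.600 + 8.490·162.0) / 57.49 = 1454/57.49 = 25.29 mg/L; combined flow 57.49 m³/s.
Travel time t = 39.4·1000 / 1.2 = 32830 s = 9.120 h.
4.6%/h lost → k = −ln(1 − 0.046) = 0.04709 h⁻¹.
After decay, C = 25.29 × e^(−kt) = 25.29 × 0.6508 = 16.46 mg/L.
Second outfall: C = (57.49·16.46 + 6.710·54.00)/64.20 = 20.38 mg/L.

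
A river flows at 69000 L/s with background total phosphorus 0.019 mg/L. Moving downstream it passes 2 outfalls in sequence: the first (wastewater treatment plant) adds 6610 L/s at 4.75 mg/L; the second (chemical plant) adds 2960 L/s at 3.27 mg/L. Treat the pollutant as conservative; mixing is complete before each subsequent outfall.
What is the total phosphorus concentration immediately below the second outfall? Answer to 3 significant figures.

0.539 mg/L

Below outfall 1: Q → 75610 L/s, C = (69000·0.01900 + 6610·4.750)/75610 = 0.4326 mg/L.
Below outfall 2: Q → 78570 L/s, C = (75610·0.4326 + 2960·3.270)/78570 = 0.5395 mg/L.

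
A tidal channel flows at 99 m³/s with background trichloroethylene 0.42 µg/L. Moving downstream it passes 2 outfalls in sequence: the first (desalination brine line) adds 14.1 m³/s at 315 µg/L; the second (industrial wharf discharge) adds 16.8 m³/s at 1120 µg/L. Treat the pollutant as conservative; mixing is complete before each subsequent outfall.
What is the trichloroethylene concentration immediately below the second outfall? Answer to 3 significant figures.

179 µg/L

Below outfall 1: Q → 113.1 m³/s, C = (99.00·0.4200 + 14.10·315.0)/113.1 = 39.64 µg/L.
Below outfall 2: Q → 129.9 m³/s, C = (113.1·39.64 + 16.80·1120)/129.9 = 179.4 µg/L.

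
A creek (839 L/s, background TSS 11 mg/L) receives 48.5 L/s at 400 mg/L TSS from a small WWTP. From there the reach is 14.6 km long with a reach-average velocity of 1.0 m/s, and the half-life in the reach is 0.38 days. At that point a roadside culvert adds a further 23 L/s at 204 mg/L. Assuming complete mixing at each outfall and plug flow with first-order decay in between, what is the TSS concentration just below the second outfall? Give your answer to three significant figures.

28.3 mg/L

After mixing, C = (839.0·11.00 + 48.50·400.0) / 887.5 = 28630/887.5 = 32.26 mg/L; combined flow 887.5 L/s.
Travel time t = 14.6·1000 / 1.0 = 14600 s = 4.056 h.
Half-life 0.38 d → k = ln 2 / 0.38 = 1.824 d⁻¹.
After decay, C = 32.26 × e^(−kt) = 32.26 × 0.7347 = 23.70 mg/L.
Second outfall: C = (887.5·23.70 + 23.00·204.0)/910.5 = 28.26 mg/L.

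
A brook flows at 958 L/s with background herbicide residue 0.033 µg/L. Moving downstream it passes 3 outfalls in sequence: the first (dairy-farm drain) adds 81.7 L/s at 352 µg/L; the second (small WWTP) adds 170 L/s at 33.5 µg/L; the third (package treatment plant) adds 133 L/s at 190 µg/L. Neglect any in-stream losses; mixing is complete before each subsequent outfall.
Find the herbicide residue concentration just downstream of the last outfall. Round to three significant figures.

44.5 µg/L

Below outfall 1: Q → 1040 L/s, C = (958.0·0.03300 + 81.70·352.0)/1040 = 27.69 µg/L.
Below outfall 2: Q → 1210 L/s, C = (1040·27.69 + 170.0·33.50)/1210 = 28.51 µg/L.
Below outfall 3: Q → 1343 L/s, C = (1210·28.51 + 133.0·190.0)/1343 = 44.50 µg/L.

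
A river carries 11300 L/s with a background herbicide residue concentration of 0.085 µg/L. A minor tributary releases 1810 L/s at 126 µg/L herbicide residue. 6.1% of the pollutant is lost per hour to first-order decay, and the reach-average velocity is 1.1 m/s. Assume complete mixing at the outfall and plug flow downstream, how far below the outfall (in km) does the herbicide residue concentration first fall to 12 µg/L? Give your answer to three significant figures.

23.6 km

Mixed concentration C = ΣQC/ΣQ = (11300·0.08500 + 1810·126.0) / 13110 = 229000/13110 = 17.47 µg/L.
6.1%/h lost → k = −ln(1 − 0.061) = 0.06294 h⁻¹.
Set 17.47·exp(−k·t) = 12 → t = ln(17.47/12)/k = 21480 s = 5.966 h.
Distance = v·t = 1.1·21480 = 23630 m = 23.63 km.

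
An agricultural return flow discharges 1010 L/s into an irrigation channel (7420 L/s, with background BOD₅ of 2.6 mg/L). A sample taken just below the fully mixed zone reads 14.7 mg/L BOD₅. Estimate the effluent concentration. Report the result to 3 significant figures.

Mass balance: 7420·2.600 + 1010·Cₑ = 8430·14.70
→ Cₑ = (8430·14.70 − 7420·2.600) / 1010 = 103.6 mg/L.

104 mg/L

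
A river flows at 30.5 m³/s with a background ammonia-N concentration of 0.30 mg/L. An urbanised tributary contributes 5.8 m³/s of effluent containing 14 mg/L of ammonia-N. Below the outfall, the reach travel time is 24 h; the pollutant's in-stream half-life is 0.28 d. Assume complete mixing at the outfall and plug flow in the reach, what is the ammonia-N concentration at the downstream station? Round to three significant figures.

0.209 mg/L

Conservation of mass: C = (30.50·0.3000 + 5.800·14.00) / 36.30 = 90.35/36.30 = 2.489 mg/L.
Half-life 0.28 d → k = ln 2 / 0.28 = 2.476 d⁻¹.
Applying C = C₀e^(−kt): 2.489 × 0.08412 = 0.2094 mg/L.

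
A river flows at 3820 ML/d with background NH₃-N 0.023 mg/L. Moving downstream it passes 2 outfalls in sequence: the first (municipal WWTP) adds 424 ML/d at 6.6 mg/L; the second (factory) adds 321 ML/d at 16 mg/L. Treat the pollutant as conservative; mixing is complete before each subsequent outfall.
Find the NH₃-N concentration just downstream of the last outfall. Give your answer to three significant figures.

Outfall 1: combined Q = 4244 ML/d; C = (3820·0.02300 + 424.0·6.600)/4244 = 0.6801 mg/L.
Outfall 2: combined Q = 4565 ML/d; C = (4244·0.6801 + 321.0·16.00)/4565 = 1.757 mg/L.

1.76 mg/L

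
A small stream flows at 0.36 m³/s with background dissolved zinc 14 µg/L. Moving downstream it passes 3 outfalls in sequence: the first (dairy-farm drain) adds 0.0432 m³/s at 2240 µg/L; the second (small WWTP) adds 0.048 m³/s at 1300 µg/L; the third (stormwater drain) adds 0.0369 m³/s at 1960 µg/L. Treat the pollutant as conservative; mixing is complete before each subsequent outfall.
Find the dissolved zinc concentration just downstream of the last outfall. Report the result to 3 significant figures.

Below outfall 1: Q → 0.4032 m³/s, C = (0.3600·14.00 + 0.04320·2240)/0.4032 = 252.5 µg/L.
Below outfall 2: Q → 0.4512 m³/s, C = (0.4032·252.5 + 0.04800·1300)/0.4512 = 363.9 µg/L.
Below outfall 3: Q → 0.4881 m³/s, C = (0.4512·363.9 + 0.03690·1960)/0.4881 = 484.6 µg/L.

485 µg/L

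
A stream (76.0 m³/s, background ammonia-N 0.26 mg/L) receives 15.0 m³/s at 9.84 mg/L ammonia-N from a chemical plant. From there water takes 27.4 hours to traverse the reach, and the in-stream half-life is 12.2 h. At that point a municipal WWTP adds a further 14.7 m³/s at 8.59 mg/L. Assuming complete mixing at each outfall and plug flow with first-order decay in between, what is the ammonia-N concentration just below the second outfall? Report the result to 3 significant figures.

After mixing, C = (76.00·0.2600 + 15.00·9.840) / 91.00 = 167.4/91.00 = 1.839 mg/L; combined flow 91.00 m³/s.
Half-life 12.2 h → k = ln 2 / 12.2 = 0.05682 h⁻¹ = 1.364 d⁻¹.
First-order decay: C = 1.839·exp(−k·t) = 1.839·0.2108 = 0.3877 mg/L.
At the second outfall, C = (91.00·0.3877 + 14.70·8.590) / (91.00 + 14.70) = 1.528 mg/L.

1.53 mg/L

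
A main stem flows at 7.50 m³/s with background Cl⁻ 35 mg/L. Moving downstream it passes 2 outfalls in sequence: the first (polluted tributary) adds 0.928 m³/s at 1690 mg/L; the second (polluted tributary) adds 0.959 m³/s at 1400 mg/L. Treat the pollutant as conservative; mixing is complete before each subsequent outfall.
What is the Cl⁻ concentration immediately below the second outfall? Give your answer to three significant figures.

338 mg/L

Outfall 1: combined Q = 8.428 m³/s; C = (7.500·35.00 + 0.9280·1690)/8.428 = 217.2 mg/L.
Outfall 2: combined Q = 9.387 m³/s; C = (8.428·217.2 + 0.9590·1400)/9.387 = 338.1 mg/L.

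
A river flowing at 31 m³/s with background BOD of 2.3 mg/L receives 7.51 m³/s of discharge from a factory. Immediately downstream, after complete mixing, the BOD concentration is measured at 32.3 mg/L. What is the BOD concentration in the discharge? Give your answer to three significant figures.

156 mg/L

Mass balance: 31.00·2.300 + 7.510·Cₑ = 38.51·32.30
→ Cₑ = (38.51·32.30 − 31.00·2.300) / 7.510 = 156.1 mg/L.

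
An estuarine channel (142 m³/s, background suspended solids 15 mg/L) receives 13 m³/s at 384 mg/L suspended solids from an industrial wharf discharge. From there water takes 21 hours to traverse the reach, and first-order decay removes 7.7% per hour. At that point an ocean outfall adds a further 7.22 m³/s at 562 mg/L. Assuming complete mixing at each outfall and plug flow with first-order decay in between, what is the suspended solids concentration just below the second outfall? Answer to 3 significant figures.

Flow-weighted average: C = (142.0·15.00 + 13.00·384.0) / 155.0 = 7122/155.0 = 45.95 mg/L; combined flow 155.0 m³/s.
7.7%/h lost → k = −ln(1 − 0.077) = 0.08013 h⁻¹.
After decay, C = 45.95 × e^(−kt) = 45.95 × 0.1859 = 8.541 mg/L.
At the second outfall, C = (155.0·8.541 + 7.220·562.0) / (155.0 + 7.220) = 33.17 mg/L.

33.2 mg/L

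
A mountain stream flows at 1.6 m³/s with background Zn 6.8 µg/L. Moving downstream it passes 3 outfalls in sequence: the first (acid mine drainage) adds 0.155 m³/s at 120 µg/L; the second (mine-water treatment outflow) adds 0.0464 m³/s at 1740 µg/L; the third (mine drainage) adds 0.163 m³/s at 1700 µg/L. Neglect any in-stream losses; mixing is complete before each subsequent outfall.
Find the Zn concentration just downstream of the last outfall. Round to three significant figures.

Below outfall 1: Q → 1.755 m³/s, C = (1.600·6.800 + 0.1550·120.0)/1.755 = 16.80 µg/L.
Below outfall 2: Q → 1.801 m³/s, C = (1.755·16.80 + 0.04640·1740)/1.801 = 61.18 µg/L.
Below outfall 3: Q → 1.964 m³/s, C = (1.801·61.18 + 0.1630·1700)/1.964 = 197.2 µg/L.

197 µg/L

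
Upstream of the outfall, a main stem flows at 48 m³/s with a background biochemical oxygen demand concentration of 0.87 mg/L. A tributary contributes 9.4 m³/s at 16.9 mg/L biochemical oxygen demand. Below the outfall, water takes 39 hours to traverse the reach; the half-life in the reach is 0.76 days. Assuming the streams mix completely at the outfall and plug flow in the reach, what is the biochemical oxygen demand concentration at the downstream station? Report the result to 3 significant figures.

0.794 mg/L

Mixed concentration C = ΣQC/ΣQ = (48.00·0.8700 + 9.400·16.90) / 57.40 = 200.6/57.40 = 3.495 mg/L.
Half-life 0.76 d → k = ln 2 / 0.76 = 0.9120 d⁻¹.
After decay, C = 3.495 × e^(−kt) = 3.495 × 0.2272 = 0.7940 mg/L.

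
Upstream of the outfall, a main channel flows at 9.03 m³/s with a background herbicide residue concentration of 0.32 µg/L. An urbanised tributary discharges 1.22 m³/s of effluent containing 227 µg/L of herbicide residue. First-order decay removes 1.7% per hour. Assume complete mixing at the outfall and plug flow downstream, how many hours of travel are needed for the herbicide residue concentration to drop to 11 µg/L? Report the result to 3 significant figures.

53.0 h

Flow-weighted average: C = (9.030·0.3200 + 1.220·227.0) / 10.25 = 279.8/10.25 = 27.30 µg/L.
1.7%/h lost → k = −ln(1 − 0.017) = 0.01715 h⁻¹.
27.30·exp(−k·t) = 11 → t = ln(27.30/11)/k = 190900 s = 53.02 h.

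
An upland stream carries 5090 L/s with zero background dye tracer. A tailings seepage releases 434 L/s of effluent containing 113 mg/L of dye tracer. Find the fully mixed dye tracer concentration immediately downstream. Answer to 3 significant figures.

After mixing, C = (5090·0 + 434.0·113.0) / 5524 = 49040/5524 = 8.878 mg/L.

8.88 mg/L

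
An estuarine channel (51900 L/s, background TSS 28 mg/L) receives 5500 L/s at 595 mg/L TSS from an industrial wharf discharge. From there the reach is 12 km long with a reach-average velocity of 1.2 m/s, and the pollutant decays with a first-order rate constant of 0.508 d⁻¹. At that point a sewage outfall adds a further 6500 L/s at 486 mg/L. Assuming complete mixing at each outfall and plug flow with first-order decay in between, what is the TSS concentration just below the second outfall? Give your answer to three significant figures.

119 mg/L

Mixed concentration C = ΣQC/ΣQ = (51900·28.00 + 5500·595.0) / 57400 = 4726000/57400 = 82.33 mg/L; combined flow 57400 L/s.
Travel time t = 12·1000 / 1.2 = 10000 s = 2.778 h.
First-order decay: C = 82.33·exp(−k·t) = 82.33·0.9429 = 77.63 mg/L.
Second outfall: C = (57400·77.63 + 6500·486.0)/63900 = 119.2 mg/L.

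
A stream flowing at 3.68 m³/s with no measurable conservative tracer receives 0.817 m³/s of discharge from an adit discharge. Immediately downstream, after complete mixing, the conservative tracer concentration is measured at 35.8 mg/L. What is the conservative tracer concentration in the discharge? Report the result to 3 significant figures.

197 mg/L

Mass balance: 3.680·0 + 0.8170·Cₑ = 4.497·35.80
→ Cₑ = (4.497·35.80 − 3.680·0) / 0.8170 = 197.1 mg/L.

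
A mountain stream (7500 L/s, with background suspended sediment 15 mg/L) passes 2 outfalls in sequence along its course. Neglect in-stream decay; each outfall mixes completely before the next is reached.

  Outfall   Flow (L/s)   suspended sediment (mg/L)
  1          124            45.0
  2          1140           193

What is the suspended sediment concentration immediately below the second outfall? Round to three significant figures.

38.6 mg/L

Below outfall 1: Q → 7624 L/s, C = (7500·15.00 + 124.0·45.00)/7624 = 15.49 mg/L.
Below outfall 2: Q → 8764 L/s, C = (7624·15.49 + 1140·193.0)/8764 = 38.58 mg/L.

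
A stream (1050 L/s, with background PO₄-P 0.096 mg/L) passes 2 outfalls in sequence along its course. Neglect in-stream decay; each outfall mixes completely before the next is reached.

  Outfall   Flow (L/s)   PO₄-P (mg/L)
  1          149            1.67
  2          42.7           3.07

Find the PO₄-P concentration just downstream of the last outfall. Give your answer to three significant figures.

After outfall 1: Q = 1050 + 149.0 = 1199 L/s; C = (1050·0.09600 + 149.0·1.670)/1199 = 0.2916 mg/L.
After outfall 2: Q = 1199 + 42.70 = 1242 L/s; C = (1199·0.2916 + 42.70·3.070)/1242 = 0.3871 mg/L.

0.387 mg/L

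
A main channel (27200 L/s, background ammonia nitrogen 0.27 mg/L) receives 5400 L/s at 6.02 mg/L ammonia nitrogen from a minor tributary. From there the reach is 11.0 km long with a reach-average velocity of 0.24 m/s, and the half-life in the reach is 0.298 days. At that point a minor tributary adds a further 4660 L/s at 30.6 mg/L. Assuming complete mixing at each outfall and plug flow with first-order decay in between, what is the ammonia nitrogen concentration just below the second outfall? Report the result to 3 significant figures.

Mixed concentration C = ΣQC/ΣQ = (27200·0.2700 + 5400·6.020) / 32600 = 39850/32600 = 1.222 mg/L; combined flow 32600 L/s.
Travel time t = 11.0·1000 / 0.24 = 45830 s = 12.73 h.
Half-life 0.298 d → k = ln 2 / 0.298 = 2.326 d⁻¹.
First-order decay: C = 1.222·exp(−k·t) = 1.222·0.2912 = 0.3559 mg/L.
Second outfall: C = (32600·0.3559 + 4660·30.60)/37260 = 4.138 mg/L.

4.14 mg/L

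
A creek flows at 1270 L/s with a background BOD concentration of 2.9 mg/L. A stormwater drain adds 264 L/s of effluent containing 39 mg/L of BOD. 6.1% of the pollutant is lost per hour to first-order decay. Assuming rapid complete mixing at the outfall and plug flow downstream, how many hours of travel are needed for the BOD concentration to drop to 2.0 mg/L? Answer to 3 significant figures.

Mixed concentration C = ΣQC/ΣQ = (1270·2.900 + 264.0·39.00) / 1534 = 13980/1534 = 9.113 mg/L.
6.1%/h lost → k = −ln(1 − 0.061) = 0.06294 h⁻¹.
9.113·exp(−k·t) = 2.0 → t = ln(9.113/2.0)/k = 86740 s = 24.09 h.

24.1 h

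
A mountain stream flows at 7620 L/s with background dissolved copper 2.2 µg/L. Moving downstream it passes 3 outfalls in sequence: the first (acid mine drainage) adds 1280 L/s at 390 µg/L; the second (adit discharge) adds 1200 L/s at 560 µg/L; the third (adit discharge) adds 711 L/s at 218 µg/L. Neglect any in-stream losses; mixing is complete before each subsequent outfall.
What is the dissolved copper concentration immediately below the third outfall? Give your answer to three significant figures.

Below outfall 1: Q → 8900 L/s, C = (7620·2.200 + 1280·390.0)/8900 = 57.97 µg/L.
Below outfall 2: Q → 10100 L/s, C = (8900·57.97 + 1200·560.0)/10100 = 117.6 µg/L.
Below outfall 3: Q → 10810 L/s, C = (10100·117.6 + 711.0·218.0)/10810 = 124.2 µg/L.

124 µg/L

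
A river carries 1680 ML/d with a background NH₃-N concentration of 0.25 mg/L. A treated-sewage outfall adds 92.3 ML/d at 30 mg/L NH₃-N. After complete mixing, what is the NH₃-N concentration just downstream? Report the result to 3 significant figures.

After mixing, C = (1680·0.2500 + 92.30·30.00) / 1772 = 3189/1772 = 1.799 mg/L.

1.80 mg/L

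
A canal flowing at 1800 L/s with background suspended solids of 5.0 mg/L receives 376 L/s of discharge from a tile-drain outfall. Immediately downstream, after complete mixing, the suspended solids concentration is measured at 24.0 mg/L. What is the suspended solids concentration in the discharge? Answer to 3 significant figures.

115 mg/L

Mass balance: 1800·5.000 + 376.0·Cₑ = 2176·24.00
→ Cₑ = (2176·24.00 − 1800·5.000) / 376.0 = 115.0 mg/L.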